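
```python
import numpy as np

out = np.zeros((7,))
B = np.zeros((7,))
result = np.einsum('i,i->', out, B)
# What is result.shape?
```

()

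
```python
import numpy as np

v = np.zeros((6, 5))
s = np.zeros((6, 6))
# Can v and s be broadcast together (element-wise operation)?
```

No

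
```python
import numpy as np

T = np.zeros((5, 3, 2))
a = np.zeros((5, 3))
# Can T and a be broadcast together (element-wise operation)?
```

No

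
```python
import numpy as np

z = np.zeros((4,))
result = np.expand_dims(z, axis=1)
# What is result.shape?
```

(4, 1)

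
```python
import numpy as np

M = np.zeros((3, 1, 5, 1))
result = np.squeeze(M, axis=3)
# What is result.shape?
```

(3, 1, 5)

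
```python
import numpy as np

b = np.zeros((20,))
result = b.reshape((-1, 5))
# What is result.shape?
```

(4, 5)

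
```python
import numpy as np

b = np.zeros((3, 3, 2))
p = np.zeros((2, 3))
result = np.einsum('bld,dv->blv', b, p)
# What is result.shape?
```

(3, 3, 3)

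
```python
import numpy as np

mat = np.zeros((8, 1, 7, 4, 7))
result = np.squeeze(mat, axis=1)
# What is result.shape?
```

(8, 7, 4, 7)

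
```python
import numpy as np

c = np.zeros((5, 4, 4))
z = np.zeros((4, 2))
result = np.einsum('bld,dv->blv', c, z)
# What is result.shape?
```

(5, 4, 2)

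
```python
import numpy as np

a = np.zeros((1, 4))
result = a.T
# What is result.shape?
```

(4, 1)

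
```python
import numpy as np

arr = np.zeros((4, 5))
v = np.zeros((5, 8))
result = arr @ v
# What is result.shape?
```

(4, 8)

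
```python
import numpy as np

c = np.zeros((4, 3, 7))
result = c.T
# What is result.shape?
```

(7, 3, 4)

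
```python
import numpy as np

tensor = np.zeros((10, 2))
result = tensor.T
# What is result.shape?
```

(2, 10)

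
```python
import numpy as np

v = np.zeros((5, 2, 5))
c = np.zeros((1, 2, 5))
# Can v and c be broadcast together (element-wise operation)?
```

Yes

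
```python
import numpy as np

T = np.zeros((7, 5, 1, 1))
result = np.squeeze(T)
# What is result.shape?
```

(7, 5)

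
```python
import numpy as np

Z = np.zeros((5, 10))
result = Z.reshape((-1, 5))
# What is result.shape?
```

(10, 5)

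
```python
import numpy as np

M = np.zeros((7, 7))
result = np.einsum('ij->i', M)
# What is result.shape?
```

(7,)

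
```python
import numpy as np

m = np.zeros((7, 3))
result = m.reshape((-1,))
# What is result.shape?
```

(21,)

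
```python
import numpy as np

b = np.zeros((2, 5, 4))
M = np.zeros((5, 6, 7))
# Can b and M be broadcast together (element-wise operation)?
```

No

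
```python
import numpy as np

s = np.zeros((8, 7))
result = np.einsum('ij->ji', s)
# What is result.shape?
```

(7, 8)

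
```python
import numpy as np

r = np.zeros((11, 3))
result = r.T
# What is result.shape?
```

(3, 11)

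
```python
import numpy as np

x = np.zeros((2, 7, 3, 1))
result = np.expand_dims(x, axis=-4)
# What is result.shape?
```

(2, 1, 7, 3, 1)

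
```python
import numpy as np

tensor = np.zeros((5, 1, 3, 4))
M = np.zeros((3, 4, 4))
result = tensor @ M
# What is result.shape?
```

(5, 3, 3, 4)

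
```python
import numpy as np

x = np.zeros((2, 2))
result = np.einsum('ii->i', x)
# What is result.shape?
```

(2,)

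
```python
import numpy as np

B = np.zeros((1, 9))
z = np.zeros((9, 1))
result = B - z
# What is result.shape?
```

(9, 9)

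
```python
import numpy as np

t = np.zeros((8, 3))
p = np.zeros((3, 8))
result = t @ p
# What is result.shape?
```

(8, 8)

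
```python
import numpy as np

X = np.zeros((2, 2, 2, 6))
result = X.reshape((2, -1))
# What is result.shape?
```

(2, 24)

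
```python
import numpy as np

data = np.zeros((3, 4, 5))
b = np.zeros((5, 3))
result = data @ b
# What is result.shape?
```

(3, 4, 3)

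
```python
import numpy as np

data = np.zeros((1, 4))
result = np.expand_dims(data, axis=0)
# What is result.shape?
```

(1, 1, 4)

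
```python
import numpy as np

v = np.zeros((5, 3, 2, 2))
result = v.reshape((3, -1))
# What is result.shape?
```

(3, 20)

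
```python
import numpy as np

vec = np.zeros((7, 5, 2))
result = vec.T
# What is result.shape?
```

(2, 5, 7)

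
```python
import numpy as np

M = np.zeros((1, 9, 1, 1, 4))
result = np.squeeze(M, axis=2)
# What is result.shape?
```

(1, 9, 1, 4)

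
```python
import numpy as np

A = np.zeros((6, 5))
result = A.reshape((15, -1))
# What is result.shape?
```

(15, 2)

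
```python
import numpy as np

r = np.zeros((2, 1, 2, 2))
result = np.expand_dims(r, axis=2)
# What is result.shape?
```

(2, 1, 1, 2, 2)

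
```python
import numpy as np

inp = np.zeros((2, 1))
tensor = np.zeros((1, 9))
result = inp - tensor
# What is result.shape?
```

(2, 9)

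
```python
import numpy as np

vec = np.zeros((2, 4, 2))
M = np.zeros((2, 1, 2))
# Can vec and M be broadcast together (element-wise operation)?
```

Yes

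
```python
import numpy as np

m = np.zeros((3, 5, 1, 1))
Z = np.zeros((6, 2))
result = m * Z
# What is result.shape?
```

(3, 5, 6, 2)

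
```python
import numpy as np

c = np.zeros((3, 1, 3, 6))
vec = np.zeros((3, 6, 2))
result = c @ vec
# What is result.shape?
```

(3, 3, 3, 2)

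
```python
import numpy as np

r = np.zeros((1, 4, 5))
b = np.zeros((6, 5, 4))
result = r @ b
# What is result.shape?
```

(6, 4, 4)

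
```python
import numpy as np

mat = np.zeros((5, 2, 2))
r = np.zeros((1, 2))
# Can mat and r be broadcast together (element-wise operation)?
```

Yes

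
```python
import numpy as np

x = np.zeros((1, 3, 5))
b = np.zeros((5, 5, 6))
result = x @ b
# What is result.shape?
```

(5, 3, 6)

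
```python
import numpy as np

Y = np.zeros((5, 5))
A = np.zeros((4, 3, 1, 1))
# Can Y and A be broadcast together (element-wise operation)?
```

Yes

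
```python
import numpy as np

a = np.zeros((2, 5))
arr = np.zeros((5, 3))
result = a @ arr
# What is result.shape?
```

(2, 3)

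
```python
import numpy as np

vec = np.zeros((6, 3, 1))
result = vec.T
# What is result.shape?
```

(1, 3, 6)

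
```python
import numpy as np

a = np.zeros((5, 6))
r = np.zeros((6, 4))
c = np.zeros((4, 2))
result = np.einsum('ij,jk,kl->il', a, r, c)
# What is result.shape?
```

(5, 2)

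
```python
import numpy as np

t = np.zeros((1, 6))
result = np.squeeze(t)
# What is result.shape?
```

(6,)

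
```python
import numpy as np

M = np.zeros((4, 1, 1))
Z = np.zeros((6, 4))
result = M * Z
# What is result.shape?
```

(4, 6, 4)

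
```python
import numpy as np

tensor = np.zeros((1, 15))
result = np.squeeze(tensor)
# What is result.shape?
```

(15,)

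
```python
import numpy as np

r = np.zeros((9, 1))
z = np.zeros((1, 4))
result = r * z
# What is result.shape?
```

(9, 4)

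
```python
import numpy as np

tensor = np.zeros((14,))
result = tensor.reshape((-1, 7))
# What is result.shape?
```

(2, 7)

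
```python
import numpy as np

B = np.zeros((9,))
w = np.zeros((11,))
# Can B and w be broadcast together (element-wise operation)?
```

No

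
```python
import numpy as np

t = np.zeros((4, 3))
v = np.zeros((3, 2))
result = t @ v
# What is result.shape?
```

(4, 2)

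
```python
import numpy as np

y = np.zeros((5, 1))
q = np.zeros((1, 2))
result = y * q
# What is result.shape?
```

(5, 2)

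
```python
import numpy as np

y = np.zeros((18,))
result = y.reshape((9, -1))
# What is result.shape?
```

(9, 2)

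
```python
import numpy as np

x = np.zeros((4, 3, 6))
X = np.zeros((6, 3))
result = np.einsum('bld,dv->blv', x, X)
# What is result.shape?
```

(4, 3, 3)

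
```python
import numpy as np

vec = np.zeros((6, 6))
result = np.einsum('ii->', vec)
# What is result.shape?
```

()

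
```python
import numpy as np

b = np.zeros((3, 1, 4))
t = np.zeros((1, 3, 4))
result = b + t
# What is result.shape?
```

(3, 3, 4)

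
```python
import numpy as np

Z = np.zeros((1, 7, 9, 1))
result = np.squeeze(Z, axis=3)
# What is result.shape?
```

(1, 7, 9)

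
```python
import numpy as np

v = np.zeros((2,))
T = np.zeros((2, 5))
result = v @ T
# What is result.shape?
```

(5,)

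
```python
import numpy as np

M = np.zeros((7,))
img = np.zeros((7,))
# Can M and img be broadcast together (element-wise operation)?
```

Yes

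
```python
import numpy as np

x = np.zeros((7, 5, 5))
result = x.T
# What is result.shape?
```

(5, 5, 7)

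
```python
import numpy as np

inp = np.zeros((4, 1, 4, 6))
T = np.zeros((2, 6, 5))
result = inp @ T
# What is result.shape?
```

(4, 2, 4, 5)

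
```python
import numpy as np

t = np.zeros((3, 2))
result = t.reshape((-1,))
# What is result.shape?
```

(6,)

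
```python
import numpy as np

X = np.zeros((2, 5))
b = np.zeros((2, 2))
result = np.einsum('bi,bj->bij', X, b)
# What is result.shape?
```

(2, 5, 2)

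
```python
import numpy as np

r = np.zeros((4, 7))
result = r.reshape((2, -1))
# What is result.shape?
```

(2, 14)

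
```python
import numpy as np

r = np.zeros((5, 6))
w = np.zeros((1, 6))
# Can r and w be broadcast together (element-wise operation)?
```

Yes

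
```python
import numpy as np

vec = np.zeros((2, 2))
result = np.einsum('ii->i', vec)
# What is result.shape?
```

(2,)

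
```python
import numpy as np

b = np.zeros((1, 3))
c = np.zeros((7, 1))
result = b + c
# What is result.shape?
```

(7, 3)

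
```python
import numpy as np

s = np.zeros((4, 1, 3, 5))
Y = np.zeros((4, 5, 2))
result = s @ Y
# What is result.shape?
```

(4, 4, 3, 2)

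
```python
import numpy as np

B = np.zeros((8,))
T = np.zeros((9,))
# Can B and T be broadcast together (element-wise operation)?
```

No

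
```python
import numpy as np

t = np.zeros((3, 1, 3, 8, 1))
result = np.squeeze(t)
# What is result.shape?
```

(3, 3, 8)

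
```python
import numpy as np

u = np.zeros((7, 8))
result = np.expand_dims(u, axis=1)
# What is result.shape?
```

(7, 1, 8)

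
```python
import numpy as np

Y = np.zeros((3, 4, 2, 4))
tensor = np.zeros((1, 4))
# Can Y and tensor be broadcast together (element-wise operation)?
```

Yes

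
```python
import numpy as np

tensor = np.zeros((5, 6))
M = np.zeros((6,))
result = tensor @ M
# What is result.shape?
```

(5,)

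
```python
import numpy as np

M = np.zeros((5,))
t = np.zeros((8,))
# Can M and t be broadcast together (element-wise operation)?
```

No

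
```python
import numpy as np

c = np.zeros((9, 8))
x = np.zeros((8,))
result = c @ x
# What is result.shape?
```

(9,)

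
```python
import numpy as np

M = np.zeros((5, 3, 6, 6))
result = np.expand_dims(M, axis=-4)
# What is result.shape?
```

(5, 1, 3, 6, 6)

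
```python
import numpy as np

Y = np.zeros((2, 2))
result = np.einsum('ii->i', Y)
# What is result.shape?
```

(2,)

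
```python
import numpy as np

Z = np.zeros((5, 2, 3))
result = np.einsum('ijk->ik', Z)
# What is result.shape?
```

(5, 3)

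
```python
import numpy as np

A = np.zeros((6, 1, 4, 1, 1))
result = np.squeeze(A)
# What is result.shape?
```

(6, 4)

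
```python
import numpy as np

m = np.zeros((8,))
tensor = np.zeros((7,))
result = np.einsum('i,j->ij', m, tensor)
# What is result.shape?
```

(8, 7)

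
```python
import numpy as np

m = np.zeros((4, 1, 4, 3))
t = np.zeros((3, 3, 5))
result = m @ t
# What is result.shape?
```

(4, 3, 4, 5)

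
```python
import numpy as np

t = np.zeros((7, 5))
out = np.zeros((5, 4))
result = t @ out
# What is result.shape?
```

(7, 4)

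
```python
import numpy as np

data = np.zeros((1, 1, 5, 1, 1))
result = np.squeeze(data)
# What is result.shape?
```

(5,)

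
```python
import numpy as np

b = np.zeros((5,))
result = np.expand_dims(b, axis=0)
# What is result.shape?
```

(1, 5)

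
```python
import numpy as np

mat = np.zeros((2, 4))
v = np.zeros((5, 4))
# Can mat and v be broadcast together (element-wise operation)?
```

No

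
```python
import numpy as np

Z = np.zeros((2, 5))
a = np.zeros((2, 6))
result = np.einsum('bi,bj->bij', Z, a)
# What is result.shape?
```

(2, 5, 6)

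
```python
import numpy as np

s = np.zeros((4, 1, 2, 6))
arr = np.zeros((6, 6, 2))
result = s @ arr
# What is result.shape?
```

(4, 6, 2, 2)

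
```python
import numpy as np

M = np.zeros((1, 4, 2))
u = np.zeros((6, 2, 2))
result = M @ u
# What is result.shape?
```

(6, 4, 2)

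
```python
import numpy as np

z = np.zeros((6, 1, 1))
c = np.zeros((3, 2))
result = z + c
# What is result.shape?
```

(6, 3, 2)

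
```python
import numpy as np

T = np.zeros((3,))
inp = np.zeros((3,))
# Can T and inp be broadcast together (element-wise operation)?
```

Yes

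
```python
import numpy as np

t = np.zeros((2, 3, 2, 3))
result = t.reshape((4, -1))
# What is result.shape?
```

(4, 9)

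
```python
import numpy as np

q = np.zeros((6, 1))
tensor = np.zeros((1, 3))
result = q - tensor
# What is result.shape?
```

(6, 3)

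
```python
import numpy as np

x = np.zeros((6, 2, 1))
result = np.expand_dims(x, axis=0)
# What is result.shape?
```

(1, 6, 2, 1)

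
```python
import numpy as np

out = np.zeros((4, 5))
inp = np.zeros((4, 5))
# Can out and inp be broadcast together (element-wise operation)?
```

Yes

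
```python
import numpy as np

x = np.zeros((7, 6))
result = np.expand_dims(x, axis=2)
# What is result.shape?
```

(7, 6, 1)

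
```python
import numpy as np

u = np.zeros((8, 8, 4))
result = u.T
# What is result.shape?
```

(4, 8, 8)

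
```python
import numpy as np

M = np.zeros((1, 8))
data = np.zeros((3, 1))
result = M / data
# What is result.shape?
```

(3, 8)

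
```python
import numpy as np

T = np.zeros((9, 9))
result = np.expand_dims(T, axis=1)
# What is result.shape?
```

(9, 1, 9)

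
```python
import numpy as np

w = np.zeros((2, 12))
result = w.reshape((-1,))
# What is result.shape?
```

(24,)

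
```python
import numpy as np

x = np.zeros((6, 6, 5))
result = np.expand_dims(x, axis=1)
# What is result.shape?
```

(6, 1, 6, 5)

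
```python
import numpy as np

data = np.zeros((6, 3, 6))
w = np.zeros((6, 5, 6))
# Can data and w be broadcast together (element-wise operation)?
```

No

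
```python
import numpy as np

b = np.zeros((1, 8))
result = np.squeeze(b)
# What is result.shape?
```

(8,)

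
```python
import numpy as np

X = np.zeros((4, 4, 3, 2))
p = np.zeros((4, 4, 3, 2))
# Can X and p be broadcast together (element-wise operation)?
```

Yes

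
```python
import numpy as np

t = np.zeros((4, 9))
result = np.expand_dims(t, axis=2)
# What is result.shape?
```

(4, 9, 1)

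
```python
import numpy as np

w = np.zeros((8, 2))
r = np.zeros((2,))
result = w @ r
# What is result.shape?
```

(8,)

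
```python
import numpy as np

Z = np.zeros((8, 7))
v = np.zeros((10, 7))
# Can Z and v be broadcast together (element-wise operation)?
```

No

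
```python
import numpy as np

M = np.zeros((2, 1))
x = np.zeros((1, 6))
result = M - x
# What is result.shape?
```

(2, 6)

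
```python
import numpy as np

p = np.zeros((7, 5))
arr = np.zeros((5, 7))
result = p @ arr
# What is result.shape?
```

(7, 7)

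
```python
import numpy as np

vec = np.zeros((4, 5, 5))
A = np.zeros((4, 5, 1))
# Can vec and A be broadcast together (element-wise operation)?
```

Yes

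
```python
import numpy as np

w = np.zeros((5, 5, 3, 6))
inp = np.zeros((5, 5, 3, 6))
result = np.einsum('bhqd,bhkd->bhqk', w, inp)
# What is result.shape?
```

(5, 5, 3, 3)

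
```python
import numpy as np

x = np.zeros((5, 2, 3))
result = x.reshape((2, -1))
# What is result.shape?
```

(2, 15)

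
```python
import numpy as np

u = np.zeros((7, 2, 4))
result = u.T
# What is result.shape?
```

(4, 2, 7)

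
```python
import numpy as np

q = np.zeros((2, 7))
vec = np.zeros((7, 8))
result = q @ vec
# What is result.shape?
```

(2, 8)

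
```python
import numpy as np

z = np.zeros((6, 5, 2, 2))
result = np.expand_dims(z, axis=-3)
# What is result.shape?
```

(6, 5, 1, 2, 2)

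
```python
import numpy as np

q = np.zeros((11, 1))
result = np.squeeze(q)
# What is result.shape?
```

(11,)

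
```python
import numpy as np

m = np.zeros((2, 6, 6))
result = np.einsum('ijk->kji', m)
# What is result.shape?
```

(6, 6, 2)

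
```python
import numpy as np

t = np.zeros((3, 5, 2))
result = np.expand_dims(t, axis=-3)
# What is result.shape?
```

(3, 1, 5, 2)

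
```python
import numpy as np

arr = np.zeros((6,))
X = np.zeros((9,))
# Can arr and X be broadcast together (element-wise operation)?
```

No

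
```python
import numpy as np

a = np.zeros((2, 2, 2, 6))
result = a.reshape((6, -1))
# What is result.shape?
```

(6, 8)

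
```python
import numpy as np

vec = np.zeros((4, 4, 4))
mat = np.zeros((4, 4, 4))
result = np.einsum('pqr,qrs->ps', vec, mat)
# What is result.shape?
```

(4, 4)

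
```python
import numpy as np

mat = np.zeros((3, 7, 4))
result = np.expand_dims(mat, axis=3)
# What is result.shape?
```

(3, 7, 4, 1)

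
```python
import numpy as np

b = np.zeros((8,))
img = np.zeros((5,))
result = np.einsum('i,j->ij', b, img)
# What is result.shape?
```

(8, 5)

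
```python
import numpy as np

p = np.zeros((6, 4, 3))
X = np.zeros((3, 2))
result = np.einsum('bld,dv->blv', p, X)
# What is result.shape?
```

(6, 4, 2)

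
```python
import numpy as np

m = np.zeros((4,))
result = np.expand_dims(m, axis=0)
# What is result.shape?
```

(1, 4)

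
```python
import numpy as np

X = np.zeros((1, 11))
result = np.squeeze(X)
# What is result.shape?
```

(11,)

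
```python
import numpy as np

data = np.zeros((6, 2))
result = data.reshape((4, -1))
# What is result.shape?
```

(4, 3)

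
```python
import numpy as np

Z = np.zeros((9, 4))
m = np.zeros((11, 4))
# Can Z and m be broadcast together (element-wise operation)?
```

No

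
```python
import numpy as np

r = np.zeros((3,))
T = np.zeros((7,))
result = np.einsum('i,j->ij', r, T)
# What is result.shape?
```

(3, 7)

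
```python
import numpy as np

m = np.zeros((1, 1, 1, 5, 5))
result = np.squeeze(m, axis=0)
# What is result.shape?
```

(1, 1, 5, 5)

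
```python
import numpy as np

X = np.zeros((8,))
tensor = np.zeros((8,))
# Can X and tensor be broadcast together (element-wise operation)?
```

Yes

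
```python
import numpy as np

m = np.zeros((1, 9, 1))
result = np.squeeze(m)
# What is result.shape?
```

(9,)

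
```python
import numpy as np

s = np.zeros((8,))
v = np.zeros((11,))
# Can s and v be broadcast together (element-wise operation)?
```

No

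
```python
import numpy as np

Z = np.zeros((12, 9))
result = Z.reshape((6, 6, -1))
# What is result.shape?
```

(6, 6, 3)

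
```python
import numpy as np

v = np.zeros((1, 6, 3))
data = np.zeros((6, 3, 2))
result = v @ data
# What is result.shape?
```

(6, 6, 2)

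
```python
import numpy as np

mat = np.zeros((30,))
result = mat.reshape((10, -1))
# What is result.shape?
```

(10, 3)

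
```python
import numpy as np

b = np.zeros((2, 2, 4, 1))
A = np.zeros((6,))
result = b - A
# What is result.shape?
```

(2, 2, 4, 6)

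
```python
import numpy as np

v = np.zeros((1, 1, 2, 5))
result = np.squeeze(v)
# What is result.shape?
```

(2, 5)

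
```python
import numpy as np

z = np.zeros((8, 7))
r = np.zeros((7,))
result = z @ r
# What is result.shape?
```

(8,)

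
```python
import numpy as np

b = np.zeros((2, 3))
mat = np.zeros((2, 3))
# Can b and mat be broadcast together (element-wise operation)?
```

Yes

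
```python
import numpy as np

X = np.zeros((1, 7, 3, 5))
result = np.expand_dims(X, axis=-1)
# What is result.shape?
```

(1, 7, 3, 5, 1)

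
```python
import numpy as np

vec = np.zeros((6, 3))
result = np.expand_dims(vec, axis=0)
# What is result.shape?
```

(1, 6, 3)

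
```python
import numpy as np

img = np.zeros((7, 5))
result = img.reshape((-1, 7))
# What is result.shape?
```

(5, 7)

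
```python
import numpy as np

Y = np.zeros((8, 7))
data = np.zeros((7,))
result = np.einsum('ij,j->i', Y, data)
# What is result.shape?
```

(8,)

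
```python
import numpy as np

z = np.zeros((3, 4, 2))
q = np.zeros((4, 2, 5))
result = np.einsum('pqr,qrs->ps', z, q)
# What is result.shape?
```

(3, 5)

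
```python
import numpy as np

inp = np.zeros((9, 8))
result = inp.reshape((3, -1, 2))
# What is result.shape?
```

(3, 12, 2)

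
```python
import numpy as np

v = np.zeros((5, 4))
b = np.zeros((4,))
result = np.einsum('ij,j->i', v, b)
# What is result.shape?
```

(5,)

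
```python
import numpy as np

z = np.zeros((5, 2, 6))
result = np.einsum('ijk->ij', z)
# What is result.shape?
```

(5, 2)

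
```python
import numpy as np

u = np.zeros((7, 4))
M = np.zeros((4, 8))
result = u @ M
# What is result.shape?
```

(7, 8)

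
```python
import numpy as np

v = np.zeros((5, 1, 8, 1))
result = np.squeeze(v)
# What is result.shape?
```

(5, 8)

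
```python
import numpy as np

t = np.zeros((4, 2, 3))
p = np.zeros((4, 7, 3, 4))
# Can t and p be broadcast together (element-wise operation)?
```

No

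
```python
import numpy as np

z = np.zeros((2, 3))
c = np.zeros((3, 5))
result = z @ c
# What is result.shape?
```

(2, 5)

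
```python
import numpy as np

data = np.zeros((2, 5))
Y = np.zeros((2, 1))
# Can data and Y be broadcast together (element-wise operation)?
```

Yes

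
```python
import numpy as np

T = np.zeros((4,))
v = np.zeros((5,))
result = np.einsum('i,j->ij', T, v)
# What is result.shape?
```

(4, 5)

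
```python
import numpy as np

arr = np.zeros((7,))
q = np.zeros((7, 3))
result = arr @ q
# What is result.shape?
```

(3,)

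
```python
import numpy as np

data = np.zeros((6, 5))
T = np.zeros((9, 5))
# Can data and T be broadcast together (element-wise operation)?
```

No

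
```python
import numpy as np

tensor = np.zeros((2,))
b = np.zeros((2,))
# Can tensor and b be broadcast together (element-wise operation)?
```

Yes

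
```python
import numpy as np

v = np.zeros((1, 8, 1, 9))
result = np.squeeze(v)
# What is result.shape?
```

(8, 9)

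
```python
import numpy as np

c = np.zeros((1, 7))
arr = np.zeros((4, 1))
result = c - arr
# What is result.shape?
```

(4, 7)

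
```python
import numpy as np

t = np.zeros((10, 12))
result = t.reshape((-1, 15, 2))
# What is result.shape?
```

(4, 15, 2)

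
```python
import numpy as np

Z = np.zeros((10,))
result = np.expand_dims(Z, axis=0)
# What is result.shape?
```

(1, 10)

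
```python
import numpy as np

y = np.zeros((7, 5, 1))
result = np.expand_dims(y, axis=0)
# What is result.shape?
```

(1, 7, 5, 1)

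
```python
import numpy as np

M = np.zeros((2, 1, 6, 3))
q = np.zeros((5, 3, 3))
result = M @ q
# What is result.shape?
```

(2, 5, 6, 3)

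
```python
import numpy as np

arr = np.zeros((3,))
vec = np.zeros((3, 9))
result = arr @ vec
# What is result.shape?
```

(9,)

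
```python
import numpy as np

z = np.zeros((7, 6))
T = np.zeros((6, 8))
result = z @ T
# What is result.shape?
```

(7, 8)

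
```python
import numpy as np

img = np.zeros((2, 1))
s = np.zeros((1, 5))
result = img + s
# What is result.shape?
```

(2, 5)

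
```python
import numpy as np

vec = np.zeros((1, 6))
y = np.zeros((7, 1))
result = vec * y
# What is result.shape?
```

(7, 6)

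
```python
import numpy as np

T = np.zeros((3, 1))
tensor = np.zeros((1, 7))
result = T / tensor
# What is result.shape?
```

(3, 7)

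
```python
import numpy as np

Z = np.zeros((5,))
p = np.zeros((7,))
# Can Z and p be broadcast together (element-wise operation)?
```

No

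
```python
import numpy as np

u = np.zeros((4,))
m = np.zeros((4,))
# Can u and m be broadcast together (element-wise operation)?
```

Yes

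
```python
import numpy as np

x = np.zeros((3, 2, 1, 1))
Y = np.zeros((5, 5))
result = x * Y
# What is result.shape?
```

(3, 2, 5, 5)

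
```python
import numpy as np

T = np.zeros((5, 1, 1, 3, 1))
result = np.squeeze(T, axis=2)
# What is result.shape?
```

(5, 1, 3, 1)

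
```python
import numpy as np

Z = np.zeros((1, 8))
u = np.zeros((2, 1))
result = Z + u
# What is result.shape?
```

(2, 8)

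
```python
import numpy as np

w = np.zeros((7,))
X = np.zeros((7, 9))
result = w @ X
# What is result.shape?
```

(9,)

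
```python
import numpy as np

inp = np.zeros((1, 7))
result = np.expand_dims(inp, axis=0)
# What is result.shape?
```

(1, 1, 7)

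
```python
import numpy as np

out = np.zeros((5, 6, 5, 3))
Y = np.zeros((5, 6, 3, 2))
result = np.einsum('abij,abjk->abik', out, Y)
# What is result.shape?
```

(5, 6, 5, 2)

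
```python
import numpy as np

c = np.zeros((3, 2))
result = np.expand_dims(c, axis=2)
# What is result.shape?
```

(3, 2, 1)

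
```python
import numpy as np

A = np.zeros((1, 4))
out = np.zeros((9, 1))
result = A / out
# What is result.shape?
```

(9, 4)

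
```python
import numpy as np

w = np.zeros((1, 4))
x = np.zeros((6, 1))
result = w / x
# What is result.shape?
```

(6, 4)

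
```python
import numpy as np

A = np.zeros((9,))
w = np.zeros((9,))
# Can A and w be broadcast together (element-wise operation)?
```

Yes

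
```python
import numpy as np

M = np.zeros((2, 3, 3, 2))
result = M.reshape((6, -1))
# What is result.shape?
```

(6, 6)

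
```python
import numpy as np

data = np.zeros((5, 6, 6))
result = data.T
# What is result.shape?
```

(6, 6, 5)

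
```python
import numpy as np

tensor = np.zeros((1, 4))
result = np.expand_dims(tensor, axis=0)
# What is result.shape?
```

(1, 1, 4)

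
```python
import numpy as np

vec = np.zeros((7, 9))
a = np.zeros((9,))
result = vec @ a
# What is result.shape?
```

(7,)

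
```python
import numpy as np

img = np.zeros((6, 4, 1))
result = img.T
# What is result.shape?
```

(1, 4, 6)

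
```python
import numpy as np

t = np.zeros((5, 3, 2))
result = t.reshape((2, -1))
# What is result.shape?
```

(2, 15)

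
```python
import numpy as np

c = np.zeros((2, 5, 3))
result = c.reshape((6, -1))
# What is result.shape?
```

(6, 5)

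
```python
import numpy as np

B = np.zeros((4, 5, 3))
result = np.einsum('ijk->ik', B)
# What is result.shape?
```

(4, 3)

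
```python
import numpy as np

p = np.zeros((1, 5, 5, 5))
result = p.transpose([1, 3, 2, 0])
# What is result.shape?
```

(5, 5, 5, 1)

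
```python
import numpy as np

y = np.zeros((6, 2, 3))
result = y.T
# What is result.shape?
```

(3, 2, 6)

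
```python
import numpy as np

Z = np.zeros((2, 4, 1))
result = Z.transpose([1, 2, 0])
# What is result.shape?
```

(4, 1, 2)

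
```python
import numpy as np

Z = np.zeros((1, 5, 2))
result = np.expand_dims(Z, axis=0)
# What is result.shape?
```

(1, 1, 5, 2)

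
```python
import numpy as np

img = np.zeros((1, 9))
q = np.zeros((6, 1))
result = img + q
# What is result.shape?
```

(6, 9)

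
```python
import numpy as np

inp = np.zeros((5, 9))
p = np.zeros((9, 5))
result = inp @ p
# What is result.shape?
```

(5, 5)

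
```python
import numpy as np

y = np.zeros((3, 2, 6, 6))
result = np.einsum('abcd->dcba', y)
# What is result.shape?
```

(6, 6, 2, 3)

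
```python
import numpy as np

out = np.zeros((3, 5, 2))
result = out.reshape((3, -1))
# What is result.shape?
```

(3, 10)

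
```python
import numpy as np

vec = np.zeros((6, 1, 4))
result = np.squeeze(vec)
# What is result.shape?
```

(6, 4)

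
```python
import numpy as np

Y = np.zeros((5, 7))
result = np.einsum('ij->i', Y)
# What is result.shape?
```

(5,)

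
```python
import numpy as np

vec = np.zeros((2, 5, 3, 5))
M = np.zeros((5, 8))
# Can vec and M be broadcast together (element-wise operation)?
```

No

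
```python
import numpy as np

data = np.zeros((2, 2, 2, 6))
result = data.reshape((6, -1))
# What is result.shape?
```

(6, 8)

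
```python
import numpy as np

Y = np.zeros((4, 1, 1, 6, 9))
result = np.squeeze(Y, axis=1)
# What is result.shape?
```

(4, 1, 6, 9)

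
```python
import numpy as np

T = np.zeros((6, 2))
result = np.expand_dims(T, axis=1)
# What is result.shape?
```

(6, 1, 2)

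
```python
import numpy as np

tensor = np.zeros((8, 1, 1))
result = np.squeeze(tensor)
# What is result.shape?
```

(8,)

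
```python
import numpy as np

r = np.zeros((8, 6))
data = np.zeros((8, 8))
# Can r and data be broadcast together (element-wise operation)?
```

No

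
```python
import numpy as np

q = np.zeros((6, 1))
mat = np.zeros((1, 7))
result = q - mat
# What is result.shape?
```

(6, 7)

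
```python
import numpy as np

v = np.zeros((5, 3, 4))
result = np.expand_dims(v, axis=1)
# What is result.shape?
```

(5, 1, 3, 4)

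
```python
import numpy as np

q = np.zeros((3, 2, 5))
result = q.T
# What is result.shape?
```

(5, 2, 3)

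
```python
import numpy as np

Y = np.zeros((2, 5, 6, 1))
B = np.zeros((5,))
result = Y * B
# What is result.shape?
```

(2, 5, 6, 5)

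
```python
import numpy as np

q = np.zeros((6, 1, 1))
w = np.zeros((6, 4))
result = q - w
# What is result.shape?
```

(6, 6, 4)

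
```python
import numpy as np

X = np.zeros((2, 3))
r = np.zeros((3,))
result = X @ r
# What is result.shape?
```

(2,)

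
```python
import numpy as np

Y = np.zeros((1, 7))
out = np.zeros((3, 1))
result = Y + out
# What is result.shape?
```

(3, 7)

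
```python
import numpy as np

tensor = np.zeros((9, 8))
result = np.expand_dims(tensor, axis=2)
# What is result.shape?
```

(9, 8, 1)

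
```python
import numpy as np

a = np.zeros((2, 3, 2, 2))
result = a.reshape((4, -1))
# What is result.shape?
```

(4, 6)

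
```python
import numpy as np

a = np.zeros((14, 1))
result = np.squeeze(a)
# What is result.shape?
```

(14,)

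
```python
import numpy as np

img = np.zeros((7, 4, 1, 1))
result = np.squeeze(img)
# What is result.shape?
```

(7, 4)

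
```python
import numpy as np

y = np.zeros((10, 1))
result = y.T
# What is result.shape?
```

(1, 10)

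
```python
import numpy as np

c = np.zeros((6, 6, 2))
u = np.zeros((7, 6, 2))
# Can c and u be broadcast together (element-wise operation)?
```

No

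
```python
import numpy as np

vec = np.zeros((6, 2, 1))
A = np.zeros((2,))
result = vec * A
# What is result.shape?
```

(6, 2, 2)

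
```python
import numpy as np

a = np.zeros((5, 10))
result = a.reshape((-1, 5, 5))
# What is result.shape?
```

(2, 5, 5)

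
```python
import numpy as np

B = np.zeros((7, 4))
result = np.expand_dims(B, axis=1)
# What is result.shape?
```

(7, 1, 4)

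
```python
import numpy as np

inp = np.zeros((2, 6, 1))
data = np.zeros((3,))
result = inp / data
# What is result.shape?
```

(2, 6, 3)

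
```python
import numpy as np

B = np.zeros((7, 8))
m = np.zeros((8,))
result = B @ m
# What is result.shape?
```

(7,)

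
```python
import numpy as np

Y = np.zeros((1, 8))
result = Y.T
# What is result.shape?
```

(8, 1)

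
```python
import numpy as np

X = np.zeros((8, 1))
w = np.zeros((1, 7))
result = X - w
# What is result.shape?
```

(8, 7)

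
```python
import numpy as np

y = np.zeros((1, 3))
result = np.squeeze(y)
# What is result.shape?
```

(3,)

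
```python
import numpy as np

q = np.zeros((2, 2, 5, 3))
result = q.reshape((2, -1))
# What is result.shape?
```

(2, 30)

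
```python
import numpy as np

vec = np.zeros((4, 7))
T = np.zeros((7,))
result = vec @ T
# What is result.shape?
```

(4,)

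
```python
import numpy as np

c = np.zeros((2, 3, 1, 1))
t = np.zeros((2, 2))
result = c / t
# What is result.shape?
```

(2, 3, 2, 2)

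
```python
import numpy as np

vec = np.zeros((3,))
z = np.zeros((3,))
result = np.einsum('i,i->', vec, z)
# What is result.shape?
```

()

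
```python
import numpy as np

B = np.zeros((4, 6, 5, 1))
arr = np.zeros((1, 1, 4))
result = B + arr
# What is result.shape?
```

(4, 6, 5, 4)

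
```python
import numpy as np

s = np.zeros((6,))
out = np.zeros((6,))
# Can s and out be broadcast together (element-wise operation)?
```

Yes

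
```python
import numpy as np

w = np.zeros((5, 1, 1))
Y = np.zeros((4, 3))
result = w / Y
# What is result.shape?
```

(5, 4, 3)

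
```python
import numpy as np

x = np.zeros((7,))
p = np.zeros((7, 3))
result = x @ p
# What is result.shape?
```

(3,)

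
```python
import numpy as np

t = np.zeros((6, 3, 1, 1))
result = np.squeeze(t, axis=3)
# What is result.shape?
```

(6, 3, 1)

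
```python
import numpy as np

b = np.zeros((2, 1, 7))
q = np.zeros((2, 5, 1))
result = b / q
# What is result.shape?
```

(2, 5, 7)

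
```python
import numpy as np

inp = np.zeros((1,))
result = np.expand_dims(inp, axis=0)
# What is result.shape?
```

(1, 1)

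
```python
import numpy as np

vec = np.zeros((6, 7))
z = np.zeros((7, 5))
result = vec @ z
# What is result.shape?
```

(6, 5)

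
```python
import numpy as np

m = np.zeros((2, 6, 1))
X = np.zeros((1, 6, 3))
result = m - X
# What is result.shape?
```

(2, 6, 3)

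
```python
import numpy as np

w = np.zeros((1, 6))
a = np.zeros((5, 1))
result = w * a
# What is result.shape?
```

(5, 6)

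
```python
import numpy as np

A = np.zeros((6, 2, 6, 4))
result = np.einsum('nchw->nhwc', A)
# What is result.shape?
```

(6, 6, 4, 2)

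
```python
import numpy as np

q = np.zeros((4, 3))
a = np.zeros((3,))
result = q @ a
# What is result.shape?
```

(4,)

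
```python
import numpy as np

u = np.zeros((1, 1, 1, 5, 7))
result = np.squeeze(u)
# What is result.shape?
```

(5, 7)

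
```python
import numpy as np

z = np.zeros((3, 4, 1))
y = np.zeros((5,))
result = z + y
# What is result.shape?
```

(3, 4, 5)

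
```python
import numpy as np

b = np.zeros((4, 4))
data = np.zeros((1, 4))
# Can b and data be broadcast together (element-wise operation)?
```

Yes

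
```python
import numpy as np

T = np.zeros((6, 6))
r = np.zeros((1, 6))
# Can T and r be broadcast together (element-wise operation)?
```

Yes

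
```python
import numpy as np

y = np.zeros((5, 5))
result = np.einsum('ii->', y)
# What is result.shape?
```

()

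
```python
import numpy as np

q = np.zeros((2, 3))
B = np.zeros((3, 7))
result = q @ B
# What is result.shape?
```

(2, 7)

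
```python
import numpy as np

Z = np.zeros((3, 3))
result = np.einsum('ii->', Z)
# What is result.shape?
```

()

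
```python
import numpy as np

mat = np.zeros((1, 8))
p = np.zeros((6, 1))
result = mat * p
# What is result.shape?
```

(6, 8)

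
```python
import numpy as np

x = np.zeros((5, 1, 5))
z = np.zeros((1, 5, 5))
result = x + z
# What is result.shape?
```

(5, 5, 5)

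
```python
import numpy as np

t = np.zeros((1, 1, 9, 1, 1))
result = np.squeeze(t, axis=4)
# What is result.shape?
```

(1, 1, 9, 1)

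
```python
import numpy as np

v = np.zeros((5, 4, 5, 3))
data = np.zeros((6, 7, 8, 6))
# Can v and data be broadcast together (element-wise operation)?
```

No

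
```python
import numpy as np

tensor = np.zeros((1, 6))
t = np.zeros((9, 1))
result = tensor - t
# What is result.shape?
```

(9, 6)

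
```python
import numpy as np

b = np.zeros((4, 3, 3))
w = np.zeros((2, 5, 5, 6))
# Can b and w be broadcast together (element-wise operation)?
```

No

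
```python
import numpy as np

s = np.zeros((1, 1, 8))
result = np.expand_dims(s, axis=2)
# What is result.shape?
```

(1, 1, 1, 8)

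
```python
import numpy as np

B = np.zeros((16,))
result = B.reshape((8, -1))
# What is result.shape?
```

(8, 2)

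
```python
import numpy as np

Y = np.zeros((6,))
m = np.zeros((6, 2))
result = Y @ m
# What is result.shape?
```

(2,)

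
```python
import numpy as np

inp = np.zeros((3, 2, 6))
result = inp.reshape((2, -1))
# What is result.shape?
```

(2, 18)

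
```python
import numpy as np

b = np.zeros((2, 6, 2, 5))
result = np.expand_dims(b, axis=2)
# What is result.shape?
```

(2, 6, 1, 2, 5)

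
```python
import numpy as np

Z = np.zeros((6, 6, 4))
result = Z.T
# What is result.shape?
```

(4, 6, 6)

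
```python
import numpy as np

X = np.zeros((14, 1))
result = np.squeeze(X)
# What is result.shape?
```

(14,)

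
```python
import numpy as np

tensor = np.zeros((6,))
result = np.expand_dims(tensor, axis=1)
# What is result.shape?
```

(6, 1)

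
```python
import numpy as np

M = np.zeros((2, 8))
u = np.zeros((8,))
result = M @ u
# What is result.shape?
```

(2,)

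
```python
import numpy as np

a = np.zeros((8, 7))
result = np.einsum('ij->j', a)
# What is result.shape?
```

(7,)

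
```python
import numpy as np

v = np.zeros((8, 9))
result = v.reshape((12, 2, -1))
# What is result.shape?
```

(12, 2, 3)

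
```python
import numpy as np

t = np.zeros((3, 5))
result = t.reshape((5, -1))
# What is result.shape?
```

(5, 3)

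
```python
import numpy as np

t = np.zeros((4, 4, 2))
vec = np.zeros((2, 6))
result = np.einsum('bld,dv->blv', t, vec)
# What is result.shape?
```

(4, 4, 6)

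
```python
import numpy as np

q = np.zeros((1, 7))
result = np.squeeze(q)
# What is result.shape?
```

(7,)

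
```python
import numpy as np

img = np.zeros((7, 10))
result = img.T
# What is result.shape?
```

(10, 7)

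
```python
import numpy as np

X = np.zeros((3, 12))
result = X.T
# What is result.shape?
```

(12, 3)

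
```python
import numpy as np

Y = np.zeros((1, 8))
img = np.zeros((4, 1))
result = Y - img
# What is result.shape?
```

(4, 8)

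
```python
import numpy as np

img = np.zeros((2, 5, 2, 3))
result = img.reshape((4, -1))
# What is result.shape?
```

(4, 15)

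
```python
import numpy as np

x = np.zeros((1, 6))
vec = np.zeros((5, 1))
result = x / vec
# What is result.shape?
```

(5, 6)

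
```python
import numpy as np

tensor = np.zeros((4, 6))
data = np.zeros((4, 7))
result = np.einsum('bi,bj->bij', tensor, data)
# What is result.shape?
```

(4, 6, 7)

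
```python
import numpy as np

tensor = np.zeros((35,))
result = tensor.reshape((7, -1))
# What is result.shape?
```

(7, 5)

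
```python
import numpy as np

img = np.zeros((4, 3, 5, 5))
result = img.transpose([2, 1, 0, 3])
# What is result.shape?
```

(5, 3, 4, 5)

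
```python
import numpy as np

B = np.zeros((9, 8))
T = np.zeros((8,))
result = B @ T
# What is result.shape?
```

(9,)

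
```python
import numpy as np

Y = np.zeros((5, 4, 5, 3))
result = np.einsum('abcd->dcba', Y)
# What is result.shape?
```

(3, 5, 4, 5)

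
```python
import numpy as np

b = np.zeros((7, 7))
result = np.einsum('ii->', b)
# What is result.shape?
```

()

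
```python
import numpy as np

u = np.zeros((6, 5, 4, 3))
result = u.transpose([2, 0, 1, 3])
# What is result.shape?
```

(4, 6, 5, 3)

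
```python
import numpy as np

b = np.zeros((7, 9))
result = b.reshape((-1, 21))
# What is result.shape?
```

(3, 21)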